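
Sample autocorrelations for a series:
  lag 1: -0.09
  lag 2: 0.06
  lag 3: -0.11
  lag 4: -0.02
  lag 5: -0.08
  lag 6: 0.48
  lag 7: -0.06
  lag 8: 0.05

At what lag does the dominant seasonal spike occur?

The largest autocorrelation is r_6 = 0.48; the remaining lags stay at or below 0.06.
The dominant spike at lag 6 indicates a seasonal period of 6.

6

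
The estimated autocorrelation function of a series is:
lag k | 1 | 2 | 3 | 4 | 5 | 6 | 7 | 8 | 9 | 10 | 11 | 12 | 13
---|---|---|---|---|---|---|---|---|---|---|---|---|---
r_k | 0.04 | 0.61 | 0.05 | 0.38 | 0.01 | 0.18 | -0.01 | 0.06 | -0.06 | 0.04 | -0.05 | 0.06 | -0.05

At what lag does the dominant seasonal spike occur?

The largest autocorrelation is r_2 = 0.61, with weaker echoes at lags 4 (0.38) and 6 (0.18); the remaining lags stay at or below 0.06.
The dominant spike at lag 2 indicates a seasonal period of 2.

2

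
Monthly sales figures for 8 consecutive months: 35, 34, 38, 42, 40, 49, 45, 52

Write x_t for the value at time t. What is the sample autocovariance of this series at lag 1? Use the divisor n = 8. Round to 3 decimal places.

Mean x̄ = (35 + 34 + 38 + 42 + 40 + 49 + 45 + 52)/8 = 41.8750
Σ_{t=1}^{7}(x_t−x̄)(x_{t+1}−x̄) = 124.4844
γ_1 = 124.4844 / 8 = 15.561

15.561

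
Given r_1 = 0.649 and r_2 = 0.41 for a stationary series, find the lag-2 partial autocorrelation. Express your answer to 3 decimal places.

φ_{22} = (r_2 − r_1²) / (1 − r_1²)
r_1² = (0.649)² = 0.421201
Numerator = 0.41 − 0.4212 = -0.0112; denominator = 1 − 0.4212 = 0.5788
φ_{22} = -0.0112 / 0.5788 = -0.019

-0.019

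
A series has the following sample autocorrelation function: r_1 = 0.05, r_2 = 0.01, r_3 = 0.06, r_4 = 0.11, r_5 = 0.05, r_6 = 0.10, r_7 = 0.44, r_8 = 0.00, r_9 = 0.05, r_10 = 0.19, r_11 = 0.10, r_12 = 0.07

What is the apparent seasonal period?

The largest autocorrelation is r_7 = 0.44; the remaining lags stay at or below 0.19.
The dominant spike at lag 7 indicates a seasonal period of 7.

7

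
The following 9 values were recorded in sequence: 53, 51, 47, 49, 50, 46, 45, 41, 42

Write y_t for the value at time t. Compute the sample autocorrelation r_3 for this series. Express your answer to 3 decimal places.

Mean ȳ = (53 + 51 + 47 + 49 + 50 + 46 + 45 + 41 + 42)/9 = 47.1111
Numerator Σ_{t=1}^{6}(y_t−ȳ)(y_{t+3}−ȳ) = 6.5185
Denominator Σ(y_t−ȳ)² = 130.8889
r_3 = 6.5185 / 130.8889 = 0.050

0.050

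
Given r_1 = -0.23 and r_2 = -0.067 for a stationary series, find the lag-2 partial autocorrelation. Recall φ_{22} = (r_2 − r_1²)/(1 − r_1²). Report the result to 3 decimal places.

-0.127

φ_{22} = (r_2 − r_1²) / (1 − r_1²)
r_1² = (-0.23)² = 0.0529
Numerator = -0.067 − 0.0529 = -0.1199; denominator = 1 − 0.0529 = 0.9471
φ_{22} = -0.1199 / 0.9471 = -0.127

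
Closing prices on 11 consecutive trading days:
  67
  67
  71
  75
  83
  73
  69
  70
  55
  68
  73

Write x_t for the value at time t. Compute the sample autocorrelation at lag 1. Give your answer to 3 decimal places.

0.295

Mean x̄ = (67 + 67 + 71 + 75 + 83 + 73 + 69 + 70 + 55 + 68 + 73)/11 = 70.0909
Numerator Σ_{t=1}^{10}(x_t−x̄)(x_{t+1}−x̄) = 135.9008
Denominator Σ(x_t−x̄)² = 460.9091
r_1 = 135.9008 / 460.9091 = 0.295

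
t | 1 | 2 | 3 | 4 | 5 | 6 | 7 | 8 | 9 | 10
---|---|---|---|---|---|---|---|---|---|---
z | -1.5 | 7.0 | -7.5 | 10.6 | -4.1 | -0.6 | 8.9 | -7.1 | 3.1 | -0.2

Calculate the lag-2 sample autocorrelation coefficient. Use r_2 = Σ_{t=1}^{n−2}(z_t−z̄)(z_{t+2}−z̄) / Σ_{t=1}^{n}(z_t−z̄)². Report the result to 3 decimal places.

Mean z̄ = (-1.5 + 7.0 − 7.5 + 10.6 − 4.1 − 0.6 + 8.9 − 7.1 + 3.1 − 0.2)/10 = 0.8600
Numerator Σ_{t=1}^{8}(z_t−z̄)(z_{t+2}−z̄) = 104.9688
Denominator Σ(z_t−z̄)² = 368.9040
r_2 = 104.9688 / 368.9040 = 0.285

0.285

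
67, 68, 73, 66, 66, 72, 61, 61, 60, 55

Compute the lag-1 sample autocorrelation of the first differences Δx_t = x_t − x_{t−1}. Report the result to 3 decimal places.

First differences Δx: 1, 5, -7, 0, 6, -11, 0, -1, -5
Mean of differences = -1.3333
Numerator Σ(Δx_t−Δx̄)(Δx_{t+1}−Δx̄) = -103.4444
Denominator Σ(Δx_t−Δx̄)² = 242.0000
r_1(Δx) = -103.4444 / 242.0000 = -0.427

-0.427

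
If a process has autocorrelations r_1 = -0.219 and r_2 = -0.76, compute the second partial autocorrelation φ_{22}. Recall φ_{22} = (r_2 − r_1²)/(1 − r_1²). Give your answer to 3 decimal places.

-0.849

φ_{22} = (r_2 − r_1²) / (1 − r_1²)
r_1² = (-0.219)² = 0.047961
Numerator = -0.76 − 0.0480 = -0.8080; denominator = 1 − 0.0480 = 0.9520
φ_{22} = -0.8080 / 0.9520 = -0.849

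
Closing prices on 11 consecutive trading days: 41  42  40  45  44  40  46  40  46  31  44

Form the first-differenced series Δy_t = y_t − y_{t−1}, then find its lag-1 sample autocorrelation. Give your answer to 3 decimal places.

First differences Δy: 1, -2, 5, -1, -4, 6, -6, 6, -15, 13
Mean of differences = 0.3000
Numerator Σ(Δy_t−Δȳ)(Δy_{t+1}−Δȳ) = -390.7900
Denominator Σ(Δy_t−Δȳ)² = 548.1000
r_1(Δy) = -390.7900 / 548.1000 = -0.713

-0.713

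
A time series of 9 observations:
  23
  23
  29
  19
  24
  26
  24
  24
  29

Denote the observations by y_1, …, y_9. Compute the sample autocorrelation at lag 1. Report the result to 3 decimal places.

Mean ȳ = (23 + 23 + 29 + 19 + 24 + 26 + 24 + 24 + 29)/9 = 24.5556
Numerator Σ_{t=1}^{8}(y_t−ȳ)(y_{t+1}−ȳ) = -29.8642
Denominator Σ(y_t−ȳ)² = 78.2222
r_1 = -29.8642 / 78.2222 = -0.382

-0.382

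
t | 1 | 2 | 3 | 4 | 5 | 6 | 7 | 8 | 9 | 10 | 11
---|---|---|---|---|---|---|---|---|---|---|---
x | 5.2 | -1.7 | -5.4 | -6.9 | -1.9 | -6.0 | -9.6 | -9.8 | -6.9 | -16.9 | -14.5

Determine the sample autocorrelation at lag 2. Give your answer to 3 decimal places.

Mean x̄ = (5.2 − 1.7 − 5.4 − 6.9 − 1.9 − 6.0 − 9.6 − 9.8 − 6.9 − 16.9 − 14.5)/11 = -6.7636
Numerator Σ_{t=1}^{9}(x_t−x̄)(x_{t+2}−x̄) = 38.2574
Denominator Σ(x_t−x̄)² = 374.7655
r_2 = 38.2574 / 374.7655 = 0.102

0.102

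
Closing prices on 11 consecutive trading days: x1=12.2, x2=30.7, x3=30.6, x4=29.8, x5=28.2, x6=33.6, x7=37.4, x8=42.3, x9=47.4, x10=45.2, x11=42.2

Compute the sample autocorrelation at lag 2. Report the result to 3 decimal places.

0.329

Mean x̄ = (12.2 + 30.7 + 30.6 + 29.8 + 28.2 + 33.6 + 37.4 + 42.3 + 47.4 + 45.2 + 42.2)/11 = 34.5091
Numerator Σ_{t=1}^{9}(x_t−x̄)(x_{t+2}−x̄) = 328.4689
Denominator Σ(x_t−x̄)² = 998.9691
r_2 = 328.4689 / 998.9691 = 0.329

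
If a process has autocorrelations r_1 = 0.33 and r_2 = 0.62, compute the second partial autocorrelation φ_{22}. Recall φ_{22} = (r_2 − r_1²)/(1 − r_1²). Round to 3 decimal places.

0.574

φ_{22} = (r_2 − r_1²) / (1 − r_1²)
r_1² = (0.33)² = 0.1089
Numerator = 0.62 − 0.1089 = 0.5111; denominator = 1 − 0.1089 = 0.8911
φ_{22} = 0.5111 / 0.8911 = 0.574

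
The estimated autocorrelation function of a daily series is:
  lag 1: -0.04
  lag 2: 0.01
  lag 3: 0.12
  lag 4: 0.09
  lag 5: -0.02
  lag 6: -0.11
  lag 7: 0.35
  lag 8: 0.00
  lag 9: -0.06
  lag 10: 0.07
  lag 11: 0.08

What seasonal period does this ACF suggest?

7

The largest autocorrelation is r_7 = 0.35; the remaining lags stay at or below 0.12.
The dominant spike at lag 7 indicates a seasonal period of 7.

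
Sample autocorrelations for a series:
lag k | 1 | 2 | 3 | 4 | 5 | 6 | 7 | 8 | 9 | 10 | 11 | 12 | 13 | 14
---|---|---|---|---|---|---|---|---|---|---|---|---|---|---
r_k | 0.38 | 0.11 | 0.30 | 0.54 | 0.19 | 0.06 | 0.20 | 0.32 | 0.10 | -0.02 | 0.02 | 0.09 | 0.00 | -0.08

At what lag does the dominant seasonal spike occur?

4

The largest autocorrelation is r_4 = 0.54; the remaining lags stay at or below 0.38. The elevated value at lag 1 (0.38), dropping to 0.11 at lag 2, reflects decaying short-term dependence rather than seasonality.
The dominant spike at lag 4 indicates a seasonal period of 4.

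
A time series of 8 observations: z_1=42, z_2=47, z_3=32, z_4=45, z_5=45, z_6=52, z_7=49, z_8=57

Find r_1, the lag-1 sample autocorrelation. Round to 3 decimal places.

0.112

Mean z̄ = (42 + 47 + 32 + 45 + 45 + 52 + 49 + 57)/8 = 46.1250
Deviations from mean: -4.1250, 0.8750, -14.1250, -1.1250, -1.1250, 5.8750, 2.8750, 10.8750
Numerator Σ_{t=1}^{7}(z_t−z̄)(z_{t+1}−z̄) = 42.7344
Denominator Σ(z_t−z̄)² = 380.8750
r_1 = 42.7344 / 380.8750 = 0.112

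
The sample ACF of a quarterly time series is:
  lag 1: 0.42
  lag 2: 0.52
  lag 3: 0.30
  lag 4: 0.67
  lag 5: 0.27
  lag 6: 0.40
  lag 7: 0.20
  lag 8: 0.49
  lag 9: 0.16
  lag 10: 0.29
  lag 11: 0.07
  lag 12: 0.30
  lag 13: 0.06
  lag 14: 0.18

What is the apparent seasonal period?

4

The largest autocorrelation is r_4 = 0.67; the remaining lags stay at or below 0.52.
The dominant spike at lag 4 indicates a seasonal period of 4.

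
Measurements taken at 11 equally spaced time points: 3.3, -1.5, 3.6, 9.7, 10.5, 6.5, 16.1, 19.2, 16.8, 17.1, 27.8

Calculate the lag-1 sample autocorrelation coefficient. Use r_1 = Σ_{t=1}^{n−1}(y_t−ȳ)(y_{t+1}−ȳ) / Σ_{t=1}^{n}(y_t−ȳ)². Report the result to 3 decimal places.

Mean ȳ = (3.3 − 1.5 + 3.6 + 9.7 + 10.5 + 6.5 + 16.1 + 19.2 + 16.8 + 17.1 + 27.8)/11 = 11.7364
Numerator Σ_{t=1}^{10}(y_t−ȳ)(y_{t+1}−ȳ) = 405.7541
Denominator Σ(y_t−ȳ)² = 732.8655
r_1 = 405.7541 / 732.8655 = 0.554

0.554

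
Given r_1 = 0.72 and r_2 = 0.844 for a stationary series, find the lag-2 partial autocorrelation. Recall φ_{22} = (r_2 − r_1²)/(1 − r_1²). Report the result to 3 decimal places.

φ_{22} = (r_2 − r_1²) / (1 − r_1²)
r_1² = (0.72)² = 0.5184
Numerator = 0.844 − 0.5184 = 0.3256; denominator = 1 − 0.5184 = 0.4816
φ_{22} = 0.3256 / 0.4816 = 0.676

0.676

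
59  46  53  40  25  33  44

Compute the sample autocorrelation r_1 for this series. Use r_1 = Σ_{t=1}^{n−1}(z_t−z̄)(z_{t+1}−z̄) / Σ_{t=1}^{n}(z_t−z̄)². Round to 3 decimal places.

0.337

Mean z̄ = (59 + 46 + 53 + 40 + 25 + 33 + 44)/7 = 42.8571
Deviations from mean: 16.1429, 3.1429, 10.1429, -2.8571, -17.8571, -9.8571, 1.1429
Σ(z_t−z̄)(z_{t+1}−z̄) = (50.7347) + (31.8776) + (-28.9796) + (51.0204) + (176.0204) + (-11.2653) = 269.4082
Denominator Σ(z_t−z̄)² = 798.8571
r_1 = 269.4082 / 798.8571 = 0.337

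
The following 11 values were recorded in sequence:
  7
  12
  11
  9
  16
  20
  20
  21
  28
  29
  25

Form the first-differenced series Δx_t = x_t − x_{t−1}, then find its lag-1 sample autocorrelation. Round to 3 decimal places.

First differences Δx: 5, -1, -2, 7, 4, 0, 1, 7, 1, -4
Mean of differences = 1.8000
Numerator Σ(Δx_t−Δx̄)(Δx_{t+1}−Δx̄) = -12.8400
Denominator Σ(Δx_t−Δx̄)² = 129.6000
r_1(Δx) = -12.8400 / 129.6000 = -0.099

-0.099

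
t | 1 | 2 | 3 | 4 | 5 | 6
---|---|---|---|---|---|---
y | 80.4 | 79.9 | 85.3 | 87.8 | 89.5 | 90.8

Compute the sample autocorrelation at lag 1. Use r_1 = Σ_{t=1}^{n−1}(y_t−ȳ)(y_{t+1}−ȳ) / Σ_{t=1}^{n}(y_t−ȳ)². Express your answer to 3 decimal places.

0.558

Mean ȳ = (80.4 + 79.9 + 85.3 + 87.8 + 89.5 + 90.8)/6 = 85.6167
Deviations from mean: -5.2167, -5.7167, -0.3167, 2.1833, 3.8833, 5.1833
Σ(y_t−ȳ)(y_{t+1}−ȳ) = (29.8219) + (1.8103) + (-0.6914) + (8.4786) + (20.1286) = 59.5481
Denominator Σ(y_t−ȳ)² = 106.7083
r_1 = 59.5481 / 106.7083 = 0.558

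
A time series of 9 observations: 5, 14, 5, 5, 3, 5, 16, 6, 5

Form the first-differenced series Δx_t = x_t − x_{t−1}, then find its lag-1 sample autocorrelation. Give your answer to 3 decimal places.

First differences Δx: 9, -9, 0, -2, 2, 11, -10, -1
Mean of differences = 0.0000
Numerator Σ(Δx_t−Δx̄)(Δx_{t+1}−Δx̄) = -163.0000
Denominator Σ(Δx_t−Δx̄)² = 392.0000
r_1(Δx) = -163.0000 / 392.0000 = -0.416

-0.416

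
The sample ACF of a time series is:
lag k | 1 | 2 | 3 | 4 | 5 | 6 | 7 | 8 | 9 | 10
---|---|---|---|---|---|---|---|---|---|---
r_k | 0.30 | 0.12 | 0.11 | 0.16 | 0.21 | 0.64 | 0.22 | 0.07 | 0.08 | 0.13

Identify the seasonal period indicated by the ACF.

6

The largest autocorrelation is r_6 = 0.64; the remaining lags stay at or below 0.30. The elevated value at lag 1 (0.30), dropping to 0.12 at lag 2, reflects decaying short-term dependence rather than seasonality.
The dominant spike at lag 6 indicates a seasonal period of 6.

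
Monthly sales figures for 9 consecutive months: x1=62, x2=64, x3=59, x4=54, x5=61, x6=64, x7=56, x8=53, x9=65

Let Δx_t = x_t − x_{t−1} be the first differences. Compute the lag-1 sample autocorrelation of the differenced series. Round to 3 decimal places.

First differences Δx: 2, -5, -5, 7, 3, -8, -3, 12
Mean of differences = 0.3750
Numerator Σ(Δx_t−Δx̄)(Δx_{t+1}−Δx̄) = -31.0156
Denominator Σ(Δx_t−Δx̄)² = 327.8750
r_1(Δx) = -31.0156 / 327.8750 = -0.095

-0.095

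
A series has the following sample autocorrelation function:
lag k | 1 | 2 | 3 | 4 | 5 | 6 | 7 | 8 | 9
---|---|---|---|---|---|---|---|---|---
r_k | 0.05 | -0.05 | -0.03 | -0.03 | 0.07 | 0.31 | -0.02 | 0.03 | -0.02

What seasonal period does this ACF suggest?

6

The largest autocorrelation is r_6 = 0.31; the remaining lags stay at or below 0.07.
The dominant spike at lag 6 indicates a seasonal period of 6.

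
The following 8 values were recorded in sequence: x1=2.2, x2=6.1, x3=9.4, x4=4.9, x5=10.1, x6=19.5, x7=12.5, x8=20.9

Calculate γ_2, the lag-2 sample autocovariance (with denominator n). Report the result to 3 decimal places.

Mean x̄ = (2.2 + 6.1 + 9.4 + 4.9 + 10.1 + 19.5 + 12.5 + 20.9)/8 = 10.7000
Σ_{t=1}^{6}(x_t−x̄)(x_{t+2}−x̄) = 76.1500
γ_2 = 76.1500 / 8 = 9.519

9.519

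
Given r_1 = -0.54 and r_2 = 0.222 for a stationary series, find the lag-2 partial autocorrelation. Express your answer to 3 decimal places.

-0.098

φ_{22} = (r_2 − r_1²) / (1 − r_1²)
r_1² = (-0.54)² = 0.2916
Numerator = 0.222 − 0.2916 = -0.0696; denominator = 1 − 0.2916 = 0.7084
φ_{22} = -0.0696 / 0.7084 = -0.098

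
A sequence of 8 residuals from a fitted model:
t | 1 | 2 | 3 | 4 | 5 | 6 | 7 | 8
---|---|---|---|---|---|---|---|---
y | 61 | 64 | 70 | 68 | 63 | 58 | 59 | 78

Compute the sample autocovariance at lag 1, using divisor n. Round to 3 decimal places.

-1.627

Mean ȳ = (61 + 64 + 70 + 68 + 63 + 58 + 59 + 78)/8 = 65.1250
Deviations: -4.1250, -1.1250, 4.8750, 2.8750, -2.1250, -7.1250, -6.1250, 12.8750
Σ_{t=1}^{7}(y_t−ȳ)(y_{t+1}−ȳ) = -13.0156
γ_1 = -13.0156 / 8 = -1.627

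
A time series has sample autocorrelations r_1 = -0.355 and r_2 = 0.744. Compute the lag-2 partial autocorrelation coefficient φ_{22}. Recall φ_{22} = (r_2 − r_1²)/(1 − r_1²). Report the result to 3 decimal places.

0.707

φ_{22} = (r_2 − r_1²) / (1 − r_1²)
r_1² = (-0.355)² = 0.126025
Numerator = 0.744 − 0.1260 = 0.6180; denominator = 1 − 0.1260 = 0.8740
φ_{22} = 0.6180 / 0.8740 = 0.707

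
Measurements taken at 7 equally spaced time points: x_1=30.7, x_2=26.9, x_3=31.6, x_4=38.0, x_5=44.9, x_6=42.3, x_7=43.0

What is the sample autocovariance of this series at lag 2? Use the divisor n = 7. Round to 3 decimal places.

4.951

Mean x̄ = (30.7 + 26.9 + 31.6 + 38.0 + 44.9 + 42.3 + 43.0)/7 = 36.7714
Σ_{t=1}^{5}(x_t−x̄)(x_{t+2}−x̄) = 34.6555
γ_2 = 34.6555 / 7 = 4.951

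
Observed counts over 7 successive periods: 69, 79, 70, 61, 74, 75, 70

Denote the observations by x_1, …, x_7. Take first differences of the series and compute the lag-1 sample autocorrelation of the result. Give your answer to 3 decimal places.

-0.257

First differences Δx: 10, -9, -9, 13, 1, -5
Mean of differences = 0.1667
Numerator Σ(Δx_t−Δx̄)(Δx_{t+1}−Δx̄) = -117.3611
Denominator Σ(Δx_t−Δx̄)² = 456.8333
r_1(Δx) = -117.3611 / 456.8333 = -0.257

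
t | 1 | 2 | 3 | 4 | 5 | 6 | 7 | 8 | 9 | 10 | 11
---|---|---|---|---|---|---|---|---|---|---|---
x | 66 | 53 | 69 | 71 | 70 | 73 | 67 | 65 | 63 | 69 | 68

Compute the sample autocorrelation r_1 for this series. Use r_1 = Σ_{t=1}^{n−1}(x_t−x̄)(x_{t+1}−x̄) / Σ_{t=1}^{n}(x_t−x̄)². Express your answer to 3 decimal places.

Mean x̄ = (66 + 53 + 69 + 71 + 70 + 73 + 67 + 65 + 63 + 69 + 68)/11 = 66.7273
Numerator Σ_{t=1}^{10}(x_t−x̄)(x_{t+1}−x̄) = 25.1074
Denominator Σ(x_t−x̄)² = 286.1818
r_1 = 25.1074 / 286.1818 = 0.088

0.088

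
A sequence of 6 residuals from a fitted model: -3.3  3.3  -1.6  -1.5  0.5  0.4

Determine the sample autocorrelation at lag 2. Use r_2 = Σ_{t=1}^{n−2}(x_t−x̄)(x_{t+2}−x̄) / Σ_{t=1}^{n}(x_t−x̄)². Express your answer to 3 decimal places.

Mean x̄ = (-3.3 + 3.3 − 1.6 − 1.5 + 0.5 + 0.4)/6 = -0.3667
Numerator Σ_{t=1}^{4}(x_t−x̄)(x_{t+2}−x̄) = -2.4756
Denominator Σ(x_t−x̄)² = 26.1933
r_2 = -2.4756 / 26.1933 = -0.095

-0.095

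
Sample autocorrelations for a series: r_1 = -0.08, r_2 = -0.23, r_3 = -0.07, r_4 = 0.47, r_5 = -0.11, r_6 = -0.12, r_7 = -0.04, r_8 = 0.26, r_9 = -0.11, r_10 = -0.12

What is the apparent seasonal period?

4

The largest autocorrelation is r_4 = 0.47, with a weaker echo at lag 8 (0.26); the remaining lags stay at or below -0.04.
The dominant spike at lag 4 indicates a seasonal period of 4.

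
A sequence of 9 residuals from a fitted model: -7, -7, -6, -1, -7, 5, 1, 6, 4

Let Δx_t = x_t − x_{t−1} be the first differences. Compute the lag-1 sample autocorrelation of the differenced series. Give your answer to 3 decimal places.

First differences Δx: 0, 1, 5, -6, 12, -4, 5, -2
Mean of differences = 1.3750
Numerator Σ(Δx_t−Δx̄)(Δx_{t+1}−Δx̄) = -194.7656
Denominator Σ(Δx_t−Δx̄)² = 235.8750
r_1(Δx) = -194.7656 / 235.8750 = -0.826

-0.826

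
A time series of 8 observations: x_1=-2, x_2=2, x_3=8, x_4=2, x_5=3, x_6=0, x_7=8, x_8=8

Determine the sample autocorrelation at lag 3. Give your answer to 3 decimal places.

Mean x̄ = (-2 + 2 + 8 + 2 + 3 + 0 + 8 + 8)/8 = 3.6250
Numerator Σ_{t=1}^{5}(x_t−x̄)(x_{t+3}−x̄) = -15.5469
Denominator Σ(x_t−x̄)² = 107.8750
r_3 = -15.5469 / 107.8750 = -0.144

-0.144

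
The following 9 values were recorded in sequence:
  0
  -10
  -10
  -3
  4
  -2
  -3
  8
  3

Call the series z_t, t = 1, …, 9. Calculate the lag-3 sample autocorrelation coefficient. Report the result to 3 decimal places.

0.025

Mean z̄ = (0 − 10 − 10 − 3 + 4 − 2 − 3 + 8 + 3)/9 = -1.4444
Numerator Σ_{t=1}^{6}(z_t−z̄)(z_{t+3}−z̄) = 7.2963
Denominator Σ(z_t−z̄)² = 292.2222
r_3 = 7.2963 / 292.2222 = 0.025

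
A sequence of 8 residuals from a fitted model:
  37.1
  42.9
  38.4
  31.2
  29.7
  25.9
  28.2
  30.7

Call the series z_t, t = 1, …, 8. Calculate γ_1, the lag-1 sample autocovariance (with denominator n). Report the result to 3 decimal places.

Mean z̄ = (37.1 + 42.9 + 38.4 + 31.2 + 29.7 + 25.9 + 28.2 + 30.7)/8 = 33.0125
Deviations: 4.0875, 9.8875, 5.3875, -1.8125, -3.3125, -7.1125, -4.8125, -2.3125
Σ_{t=1}^{7}(z_t−z̄)(z_{t+1}−z̄) = 158.8411
γ_1 = 158.8411 / 8 = 19.855

19.855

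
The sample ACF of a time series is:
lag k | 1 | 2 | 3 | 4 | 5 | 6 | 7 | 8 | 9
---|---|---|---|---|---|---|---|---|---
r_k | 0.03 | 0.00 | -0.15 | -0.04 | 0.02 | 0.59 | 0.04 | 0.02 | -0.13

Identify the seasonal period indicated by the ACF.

6

The largest autocorrelation is r_6 = 0.59; the remaining lags stay at or below 0.04.
The dominant spike at lag 6 indicates a seasonal period of 6.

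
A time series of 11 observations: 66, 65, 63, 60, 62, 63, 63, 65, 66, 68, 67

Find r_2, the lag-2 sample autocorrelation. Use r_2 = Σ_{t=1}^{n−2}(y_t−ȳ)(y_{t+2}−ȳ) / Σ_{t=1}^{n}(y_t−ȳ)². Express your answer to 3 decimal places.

0.193

Mean ȳ = (66 + 65 + 63 + 60 + 62 + 63 + 63 + 65 + 66 + 68 + 67)/11 = 64.3636
Numerator Σ_{t=1}^{9}(y_t−ȳ)(y_{t+2}−ȳ) = 10.9174
Denominator Σ(y_t−ȳ)² = 56.5455
r_2 = 10.9174 / 56.5455 = 0.193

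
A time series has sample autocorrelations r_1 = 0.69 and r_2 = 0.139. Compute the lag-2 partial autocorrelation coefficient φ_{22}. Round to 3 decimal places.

φ_{22} = (r_2 − r_1²) / (1 − r_1²)
r_1² = (0.69)² = 0.4761
Numerator = 0.139 − 0.4761 = -0.3371; denominator = 1 − 0.4761 = 0.5239
φ_{22} = -0.3371 / 0.5239 = -0.643

-0.643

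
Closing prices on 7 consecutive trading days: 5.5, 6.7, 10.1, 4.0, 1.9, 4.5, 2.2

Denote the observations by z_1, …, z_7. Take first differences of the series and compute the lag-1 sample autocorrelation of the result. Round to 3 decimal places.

First differences Δz: 1.2, 3.4, -6.1, -2.1, 2.6, -2.3
Mean of differences = -0.5500
Numerator Σ(Δz_t−Δz̄)(Δz_{t+1}−Δz̄) = -16.8025
Denominator Σ(Δz_t−Δz̄)² = 64.8550
r_1(Δz) = -16.8025 / 64.8550 = -0.259

-0.259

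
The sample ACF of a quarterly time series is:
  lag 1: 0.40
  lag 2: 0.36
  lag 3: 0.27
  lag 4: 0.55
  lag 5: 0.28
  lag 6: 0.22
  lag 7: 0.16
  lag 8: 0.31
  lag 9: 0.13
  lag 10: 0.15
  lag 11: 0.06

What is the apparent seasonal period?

4

The largest autocorrelation is r_4 = 0.55; the remaining lags stay at or below 0.40. The elevated value at lag 1 (0.40), dropping to 0.36 at lag 2, reflects decaying short-term dependence rather than seasonality.
The dominant spike at lag 4 indicates a seasonal period of 4.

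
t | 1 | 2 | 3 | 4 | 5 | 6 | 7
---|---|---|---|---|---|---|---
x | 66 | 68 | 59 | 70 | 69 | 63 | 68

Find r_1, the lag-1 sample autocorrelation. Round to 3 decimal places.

-0.494

Mean x̄ = (66 + 68 + 59 + 70 + 69 + 63 + 68)/7 = 66.1429
Deviations from mean: -0.1429, 1.8571, -7.1429, 3.8571, 2.8571, -3.1429, 1.8571
Numerator Σ_{t=1}^{6}(x_t−x̄)(x_{t+1}−x̄) = -44.8776
Denominator Σ(x_t−x̄)² = 90.8571
r_1 = -44.8776 / 90.8571 = -0.494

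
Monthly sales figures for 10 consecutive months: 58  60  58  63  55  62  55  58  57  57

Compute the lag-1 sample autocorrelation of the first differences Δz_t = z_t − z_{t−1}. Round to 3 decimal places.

-0.895

First differences Δz: 2, -2, 5, -8, 7, -7, 3, -1, 0
Mean of differences = -0.1111
Numerator Σ(Δz_t−Δz̄)(Δz_{t+1}−Δz̄) = -183.3457
Denominator Σ(Δz_t−Δz̄)² = 204.8889
r_1(Δz) = -183.3457 / 204.8889 = -0.895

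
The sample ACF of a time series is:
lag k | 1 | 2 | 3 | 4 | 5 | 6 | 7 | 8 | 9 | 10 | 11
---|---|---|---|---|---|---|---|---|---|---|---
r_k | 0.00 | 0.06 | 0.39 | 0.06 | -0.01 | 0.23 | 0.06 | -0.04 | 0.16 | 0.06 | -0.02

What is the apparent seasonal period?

The largest autocorrelation is r_3 = 0.39, with weaker echoes at lags 6 (0.23) and 9 (0.16); the remaining lags stay at or below 0.06.
The dominant spike at lag 3 indicates a seasonal period of 3.

3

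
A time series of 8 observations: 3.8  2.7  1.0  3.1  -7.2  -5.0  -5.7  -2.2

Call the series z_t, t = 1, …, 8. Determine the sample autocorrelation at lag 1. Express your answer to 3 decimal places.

0.416

Mean z̄ = (3.8 + 2.7 + 1.0 + 3.1 − 7.2 − 5.0 − 5.7 − 2.2)/8 = -1.1875
Deviations from mean: 4.9875, 3.8875, 2.1875, 4.2875, -6.0125, -3.8125, -4.5125, -1.0125
Σ(z_t−z̄)(z_{t+1}−z̄) = (19.3889) + (8.5039) + (9.3789) + (-25.7786) + (22.9227) + (17.2039) + (4.5689) = 56.1886
Denominator Σ(z_t−z̄)² = 135.2288
r_1 = 56.1886 / 135.2288 = 0.416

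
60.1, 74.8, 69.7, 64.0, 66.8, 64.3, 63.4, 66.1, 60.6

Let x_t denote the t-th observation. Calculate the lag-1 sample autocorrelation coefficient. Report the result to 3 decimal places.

-0.137

Mean x̄ = (60.1 + 74.8 + 69.7 + 64.0 + 66.8 + 64.3 + 63.4 + 66.1 + 60.6)/9 = 65.5333
Numerator Σ_{t=1}^{8}(x_t−x̄)(x_{t+1}−x̄) = -23.0044
Denominator Σ(x_t−x̄)² = 167.4400
r_1 = -23.0044 / 167.4400 = -0.137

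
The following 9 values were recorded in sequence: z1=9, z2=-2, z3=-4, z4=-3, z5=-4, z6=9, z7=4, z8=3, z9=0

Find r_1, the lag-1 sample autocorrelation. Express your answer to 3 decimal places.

0.094

Mean z̄ = (9 − 2 − 4 − 3 − 4 + 9 + 4 + 3 + 0)/9 = 1.3333
Numerator Σ_{t=1}^{8}(z_t−z̄)(z_{t+1}−z̄) = 20.2222
Denominator Σ(z_t−z̄)² = 216.0000
r_1 = 20.2222 / 216.0000 = 0.094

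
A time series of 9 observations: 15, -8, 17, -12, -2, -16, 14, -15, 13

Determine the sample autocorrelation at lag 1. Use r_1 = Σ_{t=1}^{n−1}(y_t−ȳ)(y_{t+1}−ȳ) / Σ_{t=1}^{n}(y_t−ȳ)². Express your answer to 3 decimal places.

-0.650

Mean ȳ = (15 − 8 + 17 − 12 − 2 − 16 + 14 − 15 + 13)/9 = 0.6667
Numerator Σ_{t=1}^{8}(y_t−ȳ)(y_{t+1}−ȳ) = -1018.7778
Denominator Σ(y_t−ȳ)² = 1568.0000
r_1 = -1018.7778 / 1568.0000 = -0.650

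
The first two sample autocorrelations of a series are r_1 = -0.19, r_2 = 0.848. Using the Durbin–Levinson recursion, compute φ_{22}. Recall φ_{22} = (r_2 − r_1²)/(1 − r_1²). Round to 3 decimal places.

φ_{22} = (r_2 − r_1²) / (1 − r_1²)
r_1² = (-0.19)² = 0.0361
Numerator = 0.848 − 0.0361 = 0.8119; denominator = 1 − 0.0361 = 0.9639
φ_{22} = 0.8119 / 0.9639 = 0.842

0.842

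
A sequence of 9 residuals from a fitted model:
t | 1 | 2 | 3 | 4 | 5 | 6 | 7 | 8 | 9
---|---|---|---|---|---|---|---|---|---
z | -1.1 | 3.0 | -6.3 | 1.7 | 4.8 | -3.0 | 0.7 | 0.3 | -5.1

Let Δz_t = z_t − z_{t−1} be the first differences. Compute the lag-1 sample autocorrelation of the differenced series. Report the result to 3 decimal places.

-0.508

First differences Δz: 4.1, -9.3, 8.0, 3.1, -7.8, 3.7, -0.4, -5.4
Mean of differences = -0.5000
Numerator Σ(Δz_t−Δz̄)(Δz_{t+1}−Δz̄) = -141.6900
Denominator Σ(Δz_t−Δz̄)² = 278.7600
r_1(Δz) = -141.6900 / 278.7600 = -0.508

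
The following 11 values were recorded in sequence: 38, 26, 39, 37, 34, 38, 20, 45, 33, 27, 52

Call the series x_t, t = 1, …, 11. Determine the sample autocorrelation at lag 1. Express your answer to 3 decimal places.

Mean x̄ = (38 + 26 + 39 + 37 + 34 + 38 + 20 + 45 + 33 + 27 + 52)/11 = 35.3636
Numerator Σ_{t=1}^{10}(x_t−x̄)(x_{t+1}−x̄) = -389.3140
Denominator Σ(x_t−x̄)² = 800.5455
r_1 = -389.3140 / 800.5455 = -0.486

-0.486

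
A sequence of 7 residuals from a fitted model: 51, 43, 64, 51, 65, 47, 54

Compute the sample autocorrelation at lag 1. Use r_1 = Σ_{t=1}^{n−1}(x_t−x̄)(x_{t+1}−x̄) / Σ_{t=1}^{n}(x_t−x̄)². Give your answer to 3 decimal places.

-0.533

Mean x̄ = (51 + 43 + 64 + 51 + 65 + 47 + 54)/7 = 53.5714
Deviations from mean: -2.5714, -10.5714, 10.4286, -2.5714, 11.4286, -6.5714, 0.4286
Σ(x_t−x̄)(x_{t+1}−x̄) = (27.1837) + (-110.2449) + (-26.8163) + (-29.3878) + (-75.1020) + (-2.8163) = -217.1837
Denominator Σ(x_t−x̄)² = 407.7143
r_1 = -217.1837 / 407.7143 = -0.533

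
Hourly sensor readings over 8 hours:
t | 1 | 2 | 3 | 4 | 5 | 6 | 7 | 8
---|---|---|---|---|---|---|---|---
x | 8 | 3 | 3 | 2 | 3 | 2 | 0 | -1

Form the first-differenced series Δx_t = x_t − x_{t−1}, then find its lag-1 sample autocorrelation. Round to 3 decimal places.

First differences Δx: -5, 0, -1, 1, -1, -2, -1
Mean of differences = -1.2857
Numerator Σ(Δx_t−Δx̄)(Δx_{t+1}−Δx̄) = -3.5102
Denominator Σ(Δx_t−Δx̄)² = 21.4286
r_1(Δx) = -3.5102 / 21.4286 = -0.164

-0.164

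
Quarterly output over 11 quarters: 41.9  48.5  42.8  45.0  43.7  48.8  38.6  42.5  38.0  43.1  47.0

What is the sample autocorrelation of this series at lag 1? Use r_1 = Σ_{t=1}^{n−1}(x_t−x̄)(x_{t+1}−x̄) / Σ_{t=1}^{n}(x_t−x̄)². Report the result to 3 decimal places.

Mean x̄ = (41.9 + 48.5 + 42.8 + 45.0 + 43.7 + 48.8 + 38.6 + 42.5 + 38.0 + 43.1 + 47.0)/11 = 43.6273
Numerator Σ_{t=1}^{10}(x_t−x̄)(x_{t+1}−x̄) = -25.9126
Denominator Σ(x_t−x̄)² = 125.9218
r_1 = -25.9126 / 125.9218 = -0.206

-0.206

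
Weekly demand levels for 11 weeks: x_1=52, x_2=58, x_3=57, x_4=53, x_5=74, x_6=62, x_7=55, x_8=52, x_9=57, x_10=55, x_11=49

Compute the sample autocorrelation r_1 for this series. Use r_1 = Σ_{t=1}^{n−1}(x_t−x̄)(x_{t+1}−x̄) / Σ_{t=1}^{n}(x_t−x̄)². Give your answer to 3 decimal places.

0.068

Mean x̄ = (52 + 58 + 57 + 53 + 74 + 62 + 55 + 52 + 57 + 55 + 49)/11 = 56.7273
Numerator Σ_{t=1}^{10}(x_t−x̄)(x_{t+1}−x̄) = 30.6529
Denominator Σ(x_t−x̄)² = 452.1818
r_1 = 30.6529 / 452.1818 = 0.068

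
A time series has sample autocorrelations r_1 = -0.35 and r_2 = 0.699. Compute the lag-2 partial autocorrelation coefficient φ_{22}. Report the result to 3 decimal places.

0.657

φ_{22} = (r_2 − r_1²) / (1 − r_1²)
r_1² = (-0.35)² = 0.1225
Numerator = 0.699 − 0.1225 = 0.5765; denominator = 1 − 0.1225 = 0.8775
φ_{22} = 0.5765 / 0.8775 = 0.657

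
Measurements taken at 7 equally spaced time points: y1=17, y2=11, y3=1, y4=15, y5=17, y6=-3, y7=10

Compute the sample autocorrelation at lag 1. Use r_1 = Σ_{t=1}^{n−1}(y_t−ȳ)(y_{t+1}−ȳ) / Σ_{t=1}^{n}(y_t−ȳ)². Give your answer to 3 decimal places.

Mean ȳ = (17 + 11 + 1 + 15 + 17 − 3 + 10)/7 = 9.7143
Deviations from mean: 7.2857, 1.2857, -8.7143, 5.2857, 7.2857, -12.7143, 0.2857
Numerator Σ_{t=1}^{6}(y_t−ȳ)(y_{t+1}−ȳ) = -105.6531
Denominator Σ(y_t−ȳ)² = 373.4286
r_1 = -105.6531 / 373.4286 = -0.283

-0.283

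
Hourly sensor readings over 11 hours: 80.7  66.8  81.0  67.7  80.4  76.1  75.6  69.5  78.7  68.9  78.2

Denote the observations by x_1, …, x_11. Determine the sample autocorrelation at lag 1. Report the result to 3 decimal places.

-0.771

Mean x̄ = (80.7 + 66.8 + 81.0 + 67.7 + 80.4 + 76.1 + 75.6 + 69.5 + 78.7 + 68.9 + 78.2)/11 = 74.8727
Numerator Σ_{t=1}^{10}(x_t−x̄)(x_{t+1}−x̄) = -239.6271
Denominator Σ(x_t−x̄)² = 310.9618
r_1 = -239.6271 / 310.9618 = -0.771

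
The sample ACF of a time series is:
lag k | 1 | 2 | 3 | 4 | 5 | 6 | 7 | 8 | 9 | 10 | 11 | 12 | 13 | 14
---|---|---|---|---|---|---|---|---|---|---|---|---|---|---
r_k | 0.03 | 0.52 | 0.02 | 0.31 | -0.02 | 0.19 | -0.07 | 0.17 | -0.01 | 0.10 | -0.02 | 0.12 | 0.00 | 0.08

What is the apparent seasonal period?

2

The largest autocorrelation is r_2 = 0.52, with weaker echoes at lags 4 (0.31), 6 (0.19) and 8 (0.17); the remaining lags stay at or below 0.12.
The dominant spike at lag 2 indicates a seasonal period of 2.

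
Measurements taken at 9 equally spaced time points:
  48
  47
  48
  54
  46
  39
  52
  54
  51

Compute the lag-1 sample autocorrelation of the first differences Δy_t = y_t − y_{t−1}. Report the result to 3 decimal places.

First differences Δy: -1, 1, 6, -8, -7, 13, 2, -3
Mean of differences = 0.3750
Numerator Σ(Δy_t−Δȳ)(Δy_{t+1}−Δȳ) = -60.7656
Denominator Σ(Δy_t−Δȳ)² = 331.8750
r_1(Δy) = -60.7656 / 331.8750 = -0.183

-0.183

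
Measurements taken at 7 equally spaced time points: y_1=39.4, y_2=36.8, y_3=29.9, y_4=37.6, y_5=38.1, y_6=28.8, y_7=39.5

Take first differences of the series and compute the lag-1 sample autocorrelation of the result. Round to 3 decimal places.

-0.430

First differences Δy: -2.6, -6.9, 7.7, 0.5, -9.3, 10.7
Mean of differences = 0.0167
Numerator Σ(Δy_t−Δȳ)(Δy_{t+1}−Δȳ) = -135.3669
Denominator Σ(Δy_t−Δȳ)² = 314.8883
r_1(Δy) = -135.3669 / 314.8883 = -0.430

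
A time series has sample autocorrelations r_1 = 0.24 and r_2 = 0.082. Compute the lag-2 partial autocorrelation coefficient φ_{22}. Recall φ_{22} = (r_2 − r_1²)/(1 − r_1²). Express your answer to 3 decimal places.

φ_{22} = (r_2 − r_1²) / (1 − r_1²)
r_1² = (0.24)² = 0.0576
Numerator = 0.082 − 0.0576 = 0.0244; denominator = 1 − 0.0576 = 0.9424
φ_{22} = 0.0244 / 0.9424 = 0.026

0.026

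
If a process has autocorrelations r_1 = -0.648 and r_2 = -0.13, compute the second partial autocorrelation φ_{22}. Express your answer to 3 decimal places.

φ_{22} = (r_2 − r_1²) / (1 − r_1²)
r_1² = (-0.648)² = 0.419904
Numerator = -0.13 − 0.4199 = -0.5499; denominator = 1 − 0.4199 = 0.5801
φ_{22} = -0.5499 / 0.5801 = -0.948

-0.948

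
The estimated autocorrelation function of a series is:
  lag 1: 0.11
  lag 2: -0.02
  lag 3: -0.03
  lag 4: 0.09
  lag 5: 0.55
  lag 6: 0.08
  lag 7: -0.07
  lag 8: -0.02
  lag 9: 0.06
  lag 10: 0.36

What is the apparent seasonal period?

The largest autocorrelation is r_5 = 0.55, with a weaker echo at lag 10 (0.36); the remaining lags stay at or below 0.11.
The dominant spike at lag 5 indicates a seasonal period of 5.

5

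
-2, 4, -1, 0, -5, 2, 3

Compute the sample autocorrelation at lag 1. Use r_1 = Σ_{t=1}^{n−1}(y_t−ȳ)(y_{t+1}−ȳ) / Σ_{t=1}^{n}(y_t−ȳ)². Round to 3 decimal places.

-0.272

Mean ȳ = (-2 + 4 − 1 + 0 − 5 + 2 + 3)/7 = 0.1429
Numerator Σ_{t=1}^{6}(y_t−ȳ)(y_{t+1}−ȳ) = -16.0204
Denominator Σ(y_t−ȳ)² = 58.8571
r_1 = -16.0204 / 58.8571 = -0.272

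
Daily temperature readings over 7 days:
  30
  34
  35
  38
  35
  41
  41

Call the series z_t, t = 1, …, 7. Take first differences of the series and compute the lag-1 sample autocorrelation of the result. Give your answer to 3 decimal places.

-0.712

First differences Δz: 4, 1, 3, -3, 6, 0
Mean of differences = 1.8333
Numerator Σ(Δz_t−Δz̄)(Δz_{t+1}−Δz̄) = -36.1944
Denominator Σ(Δz_t−Δz̄)² = 50.8333
r_1(Δz) = -36.1944 / 50.8333 = -0.712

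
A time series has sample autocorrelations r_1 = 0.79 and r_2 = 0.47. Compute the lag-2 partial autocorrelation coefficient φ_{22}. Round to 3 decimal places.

-0.410

φ_{22} = (r_2 − r_1²) / (1 − r_1²)
r_1² = (0.79)² = 0.6241
Numerator = 0.47 − 0.6241 = -0.1541; denominator = 1 − 0.6241 = 0.3759
φ_{22} = -0.1541 / 0.3759 = -0.410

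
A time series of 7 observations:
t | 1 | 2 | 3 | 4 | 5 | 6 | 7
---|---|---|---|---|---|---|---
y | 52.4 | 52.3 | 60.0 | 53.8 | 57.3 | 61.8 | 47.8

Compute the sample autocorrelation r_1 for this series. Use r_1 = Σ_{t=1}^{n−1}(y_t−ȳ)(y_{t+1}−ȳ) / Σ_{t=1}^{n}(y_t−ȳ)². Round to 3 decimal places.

Mean ȳ = (52.4 + 52.3 + 60.0 + 53.8 + 57.3 + 61.8 + 47.8)/7 = 55.0571
Deviations from mean: -2.6571, -2.7571, 4.9429, -1.2571, 2.2429, 6.7429, -7.2571
Σ(y_t−ȳ)(y_{t+1}−ȳ) = (7.3261) + (-13.6282) + (-6.2139) + (-2.8196) + (15.1233) + (-48.9339) = -49.1461
Denominator Σ(y_t−ȳ)² = 143.8371
r_1 = -49.1461 / 143.8371 = -0.342

-0.342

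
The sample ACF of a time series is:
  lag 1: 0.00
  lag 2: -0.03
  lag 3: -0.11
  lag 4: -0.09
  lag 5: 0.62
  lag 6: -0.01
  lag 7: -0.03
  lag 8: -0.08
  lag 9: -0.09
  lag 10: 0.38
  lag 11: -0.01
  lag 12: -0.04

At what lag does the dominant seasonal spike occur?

The largest autocorrelation is r_5 = 0.62, with a weaker echo at lag 10 (0.38); the remaining lags stay at or below 0.00.
The dominant spike at lag 5 indicates a seasonal period of 5.

5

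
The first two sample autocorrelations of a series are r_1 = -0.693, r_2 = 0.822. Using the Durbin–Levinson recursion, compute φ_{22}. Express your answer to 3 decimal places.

φ_{22} = (r_2 − r_1²) / (1 − r_1²)
r_1² = (-0.693)² = 0.480249
Numerator = 0.822 − 0.4802 = 0.3418; denominator = 1 − 0.4802 = 0.5198
φ_{22} = 0.3418 / 0.5198 = 0.658

0.658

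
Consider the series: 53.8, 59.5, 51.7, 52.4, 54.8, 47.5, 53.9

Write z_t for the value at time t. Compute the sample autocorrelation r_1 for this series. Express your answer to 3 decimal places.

-0.241

Mean z̄ = (53.8 + 59.5 + 51.7 + 52.4 + 54.8 + 47.5 + 53.9)/7 = 53.3714
Deviations from mean: 0.4286, 6.1286, -1.6714, -0.9714, 1.4286, -5.8714, 0.5286
Numerator Σ_{t=1}^{6}(z_t−z̄)(z_{t+1}−z̄) = -18.8722
Denominator Σ(z_t−z̄)² = 78.2743
r_1 = -18.8722 / 78.2743 = -0.241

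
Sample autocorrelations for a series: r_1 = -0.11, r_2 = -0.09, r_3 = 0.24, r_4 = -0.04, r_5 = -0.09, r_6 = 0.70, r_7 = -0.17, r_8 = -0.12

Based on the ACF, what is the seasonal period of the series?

6

The largest autocorrelation is r_6 = 0.70; the remaining lags stay at or below 0.24.
The dominant spike at lag 6 indicates a seasonal period of 6.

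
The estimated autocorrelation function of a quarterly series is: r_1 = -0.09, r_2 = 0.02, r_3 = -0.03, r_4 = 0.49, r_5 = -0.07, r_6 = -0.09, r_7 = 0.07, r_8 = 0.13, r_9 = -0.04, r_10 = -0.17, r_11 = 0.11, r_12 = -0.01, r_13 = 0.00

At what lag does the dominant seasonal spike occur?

The largest autocorrelation is r_4 = 0.49; the remaining lags stay at or below 0.13.
The dominant spike at lag 4 indicates a seasonal period of 4.

4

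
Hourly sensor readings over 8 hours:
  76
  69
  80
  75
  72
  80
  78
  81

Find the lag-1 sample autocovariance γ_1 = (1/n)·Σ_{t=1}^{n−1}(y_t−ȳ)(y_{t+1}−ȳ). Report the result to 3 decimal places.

-3.174

Mean ȳ = (76 + 69 + 80 + 75 + 72 + 80 + 78 + 81)/8 = 76.3750
Σ_{t=1}^{7}(y_t−ȳ)(y_{t+1}−ȳ) = -25.3906
γ_1 = -25.3906 / 8 = -3.174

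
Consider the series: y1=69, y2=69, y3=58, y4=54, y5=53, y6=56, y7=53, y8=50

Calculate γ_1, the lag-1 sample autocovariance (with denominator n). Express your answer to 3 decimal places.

24.961

Mean ȳ = (69 + 69 + 58 + 54 + 53 + 56 + 53 + 50)/8 = 57.7500
Deviations: 11.2500, 11.2500, 0.2500, -3.7500, -4.7500, -1.7500, -4.7500, -7.7500
Σ_{t=1}^{7}(y_t−ȳ)(y_{t+1}−ȳ) = 199.6875
γ_1 = 199.6875 / 8 = 24.961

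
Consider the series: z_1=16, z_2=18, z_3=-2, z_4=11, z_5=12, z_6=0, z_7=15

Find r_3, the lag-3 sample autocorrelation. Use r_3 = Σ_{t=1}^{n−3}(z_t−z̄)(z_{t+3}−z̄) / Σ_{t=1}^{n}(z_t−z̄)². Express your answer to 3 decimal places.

0.393

Mean z̄ = (16 + 18 − 2 + 11 + 12 + 0 + 15)/7 = 10.0000
Deviations from mean: 6.0000, 8.0000, -12.0000, 1.0000, 2.0000, -10.0000, 5.0000
Σ(z_t−z̄)(z_{t+3}−z̄) = (6.0000) + (16.0000) + (120.0000) + (5.0000) = 147.0000
Denominator Σ(z_t−z̄)² = 374.0000
r_3 = 147.0000 / 374.0000 = 0.393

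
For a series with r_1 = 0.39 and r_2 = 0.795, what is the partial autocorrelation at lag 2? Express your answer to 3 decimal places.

0.758

φ_{22} = (r_2 − r_1²) / (1 − r_1²)
r_1² = (0.39)² = 0.1521
Numerator = 0.795 − 0.1521 = 0.6429; denominator = 1 − 0.1521 = 0.8479
φ_{22} = 0.6429 / 0.8479 = 0.758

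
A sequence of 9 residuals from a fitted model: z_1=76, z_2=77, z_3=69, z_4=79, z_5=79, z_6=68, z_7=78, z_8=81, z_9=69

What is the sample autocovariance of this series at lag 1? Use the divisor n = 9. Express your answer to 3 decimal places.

-9.520

Mean z̄ = (76 + 77 + 69 + 79 + 79 + 68 + 78 + 81 + 69)/9 = 75.1111
Σ_{t=1}^{8}(z_t−z̄)(z_{t+1}−z̄) = -85.6790
γ_1 = -85.6790 / 9 = -9.520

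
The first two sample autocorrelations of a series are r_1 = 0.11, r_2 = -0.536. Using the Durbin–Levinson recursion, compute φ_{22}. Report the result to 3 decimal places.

φ_{22} = (r_2 − r_1²) / (1 − r_1²)
r_1² = (0.11)² = 0.0121
Numerator = -0.536 − 0.0121 = -0.5481; denominator = 1 − 0.0121 = 0.9879
φ_{22} = -0.5481 / 0.9879 = -0.555

-0.555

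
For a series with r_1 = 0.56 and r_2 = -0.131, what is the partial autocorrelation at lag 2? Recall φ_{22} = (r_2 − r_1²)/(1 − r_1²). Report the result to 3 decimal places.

-0.648

φ_{22} = (r_2 − r_1²) / (1 − r_1²)
r_1² = (0.56)² = 0.3136
Numerator = -0.131 − 0.3136 = -0.4446; denominator = 1 − 0.3136 = 0.6864
φ_{22} = -0.4446 / 0.6864 = -0.648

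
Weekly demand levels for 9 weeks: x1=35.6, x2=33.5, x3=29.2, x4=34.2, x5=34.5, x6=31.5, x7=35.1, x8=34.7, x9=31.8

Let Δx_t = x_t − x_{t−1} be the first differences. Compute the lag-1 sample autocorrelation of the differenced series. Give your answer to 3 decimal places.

First differences Δx: -2.1, -4.3, 5.0, 0.3, -3.0, 3.6, -0.4, -2.9
Mean of differences = -0.4750
Numerator Σ(Δx_t−Δx̄)(Δx_{t+1}−Δx̄) = -22.6056
Denominator Σ(Δx_t−Δx̄)² = 76.7150
r_1(Δx) = -22.6056 / 76.7150 = -0.295

-0.295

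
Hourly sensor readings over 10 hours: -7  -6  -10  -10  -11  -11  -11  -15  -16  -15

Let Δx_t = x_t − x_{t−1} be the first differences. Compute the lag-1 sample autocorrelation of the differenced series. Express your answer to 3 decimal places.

First differences Δx: 1, -4, 0, -1, 0, 0, -4, -1, 1
Mean of differences = -0.8889
Numerator Σ(Δx_t−Δx̄)(Δx_{t+1}−Δx̄) = -10.6790
Denominator Σ(Δx_t−Δx̄)² = 28.8889
r_1(Δx) = -10.6790 / 28.8889 = -0.370

-0.370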